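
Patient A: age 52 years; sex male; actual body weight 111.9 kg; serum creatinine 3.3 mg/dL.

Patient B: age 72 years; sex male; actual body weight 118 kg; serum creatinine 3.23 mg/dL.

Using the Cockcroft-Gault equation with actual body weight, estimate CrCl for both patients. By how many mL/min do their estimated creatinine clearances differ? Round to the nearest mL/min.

Patient A: CrCl = (140 − 52) × 111.9 / (72 × 3.3) = 9847.2 / 237.60 ≈ 41.4 mL/min
Patient B: CrCl = (140 − 72) × 118 / (72 × 3.23) = 8024.0 / 232.56 ≈ 34.5 mL/min
|41.4 − 34.5| = 6.9 mL/min

7 mL/min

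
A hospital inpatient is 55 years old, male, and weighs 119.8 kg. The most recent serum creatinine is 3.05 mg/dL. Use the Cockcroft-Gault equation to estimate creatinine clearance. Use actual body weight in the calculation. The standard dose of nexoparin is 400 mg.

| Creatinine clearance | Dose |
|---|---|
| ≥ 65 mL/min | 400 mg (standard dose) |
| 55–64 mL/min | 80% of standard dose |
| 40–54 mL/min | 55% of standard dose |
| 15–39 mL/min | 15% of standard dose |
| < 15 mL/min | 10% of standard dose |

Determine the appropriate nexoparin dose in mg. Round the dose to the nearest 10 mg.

CrCl = (140 − 55) × 119.8 / (72 × 3.05) = 10183.0 / 219.60 ≈ 46.4 mL/min
CrCl ≈ 46 mL/min → bracket 40–54 mL/min.
55% of 400 mg = 220 mg

220 mg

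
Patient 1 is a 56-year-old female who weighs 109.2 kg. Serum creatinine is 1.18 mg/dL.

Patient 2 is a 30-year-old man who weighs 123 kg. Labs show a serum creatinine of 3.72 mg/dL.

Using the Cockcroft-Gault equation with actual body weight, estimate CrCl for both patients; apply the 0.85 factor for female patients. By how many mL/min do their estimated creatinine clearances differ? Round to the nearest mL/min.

41 mL/min

Patient 1: CrCl = (140 − 56) × 109.2 / (72 × 1.18) × 0.85 = 9172.8 / 84.96 × 0.85 ≈ 91.8 mL/min
Patient 2: CrCl = (140 − 30) × 123 / (72 × 3.72) = 13530.0 / 267.84 ≈ 50.5 mL/min
|91.8 − 50.5| = 41.3 mL/min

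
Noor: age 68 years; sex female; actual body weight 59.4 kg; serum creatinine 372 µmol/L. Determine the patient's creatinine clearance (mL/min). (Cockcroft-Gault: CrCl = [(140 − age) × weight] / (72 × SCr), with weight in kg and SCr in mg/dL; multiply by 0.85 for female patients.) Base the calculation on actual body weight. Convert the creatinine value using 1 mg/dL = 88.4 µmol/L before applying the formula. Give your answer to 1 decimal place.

12.0 mL/min

SCr = 372 / 88.4 = 4.208 mg/dL
CrCl = (140 − 68) × 59.4 / (72 × 4.208) × 0.85 = 4276.8 / 302.98 × 0.85 ≈ 12.0 mL/min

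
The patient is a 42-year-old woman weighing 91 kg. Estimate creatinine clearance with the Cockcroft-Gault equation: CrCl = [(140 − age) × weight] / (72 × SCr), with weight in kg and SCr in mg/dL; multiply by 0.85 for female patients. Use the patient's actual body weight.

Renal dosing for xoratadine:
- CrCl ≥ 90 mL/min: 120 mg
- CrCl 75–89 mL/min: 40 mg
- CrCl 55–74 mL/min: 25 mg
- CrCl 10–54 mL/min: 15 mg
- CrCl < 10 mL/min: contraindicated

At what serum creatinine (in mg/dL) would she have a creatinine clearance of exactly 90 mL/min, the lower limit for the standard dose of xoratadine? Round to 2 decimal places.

Standard dose requires CrCl ≥ 90 mL/min.
Set (140 − 42) × 91 × 0.85 / (72 × SCr) = 90
SCr = (140 − 42) × 91 × 0.85 / (72 × 90) = 1.170 mg/dL

1.17 mg/dL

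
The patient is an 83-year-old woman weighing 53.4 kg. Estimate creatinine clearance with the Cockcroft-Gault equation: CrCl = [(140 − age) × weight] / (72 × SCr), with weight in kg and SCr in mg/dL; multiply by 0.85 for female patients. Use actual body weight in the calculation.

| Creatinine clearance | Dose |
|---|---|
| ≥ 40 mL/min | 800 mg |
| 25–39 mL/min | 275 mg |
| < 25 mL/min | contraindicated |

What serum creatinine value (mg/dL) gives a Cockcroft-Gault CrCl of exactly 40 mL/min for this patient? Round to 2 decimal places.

Standard dose requires CrCl ≥ 40 mL/min.
Set (140 − 83) × 53.4 × 0.85 / (72 × SCr) = 40
SCr = (140 − 83) × 53.4 × 0.85 / (72 × 40) = 0.898 mg/dL

0.90 mg/dL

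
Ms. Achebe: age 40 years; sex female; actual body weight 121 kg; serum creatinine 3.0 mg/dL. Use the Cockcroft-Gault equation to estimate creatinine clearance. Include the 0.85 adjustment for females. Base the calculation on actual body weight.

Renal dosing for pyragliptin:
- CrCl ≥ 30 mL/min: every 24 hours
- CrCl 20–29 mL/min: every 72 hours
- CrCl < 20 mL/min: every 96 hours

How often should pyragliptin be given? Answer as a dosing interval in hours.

CrCl = (140 − 40) × 121 / (72 × 3) × 0.85 = 12100.0 / 216.00 × 0.85 ≈ 47.6 mL/min
CrCl ≈ 48 mL/min → bracket ≥ 30 mL/min → every 24 hours.

every 24 hours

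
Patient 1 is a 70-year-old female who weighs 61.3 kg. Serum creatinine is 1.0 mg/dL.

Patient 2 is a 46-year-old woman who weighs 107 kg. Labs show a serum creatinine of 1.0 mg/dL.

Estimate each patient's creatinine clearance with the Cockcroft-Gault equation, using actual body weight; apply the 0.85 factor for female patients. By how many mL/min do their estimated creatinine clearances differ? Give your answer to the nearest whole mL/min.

Patient 1: CrCl = (140 − 70) × 61.3 / (72 × 1) × 0.85 = 4291.0 / 72.00 × 0.85 ≈ 50.7 mL/min
Patient 2: CrCl = (140 − 46) × 107 / (72 × 1) × 0.85 = 10058.0 / 72.00 × 0.85 ≈ 118.7 mL/min
|50.7 − 118.7| = 68.0 mL/min

68 mL/min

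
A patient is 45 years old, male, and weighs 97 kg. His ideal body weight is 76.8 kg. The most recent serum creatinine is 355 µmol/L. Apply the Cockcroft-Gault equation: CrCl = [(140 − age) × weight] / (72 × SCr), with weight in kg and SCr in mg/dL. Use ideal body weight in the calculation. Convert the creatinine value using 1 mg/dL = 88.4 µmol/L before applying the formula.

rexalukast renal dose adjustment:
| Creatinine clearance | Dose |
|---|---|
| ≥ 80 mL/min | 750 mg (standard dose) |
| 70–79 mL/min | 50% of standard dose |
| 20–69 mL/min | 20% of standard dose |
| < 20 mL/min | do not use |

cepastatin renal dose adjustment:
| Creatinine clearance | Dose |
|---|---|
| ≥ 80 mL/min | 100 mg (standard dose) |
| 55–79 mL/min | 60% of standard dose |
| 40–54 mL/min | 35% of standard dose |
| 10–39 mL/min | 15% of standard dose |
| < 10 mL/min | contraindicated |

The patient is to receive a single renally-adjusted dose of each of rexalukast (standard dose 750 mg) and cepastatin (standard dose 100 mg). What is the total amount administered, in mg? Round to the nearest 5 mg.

SCr = 355 / 88.4 = 4.016 mg/dL
CrCl = (140 − 45) × 76.8 / (72 × 4.016) = 7296.0 / 289.15 ≈ 25.2 mL/min
CrCl ≈ 25 mL/min.
rexalukast: 20–69 mL/min → 20% of 750 mg = 150 mg.
cepastatin: 10–39 mL/min → 15% of 100 mg = 15 mg.
Total = 150 + 15 = 165 mg.

165 mg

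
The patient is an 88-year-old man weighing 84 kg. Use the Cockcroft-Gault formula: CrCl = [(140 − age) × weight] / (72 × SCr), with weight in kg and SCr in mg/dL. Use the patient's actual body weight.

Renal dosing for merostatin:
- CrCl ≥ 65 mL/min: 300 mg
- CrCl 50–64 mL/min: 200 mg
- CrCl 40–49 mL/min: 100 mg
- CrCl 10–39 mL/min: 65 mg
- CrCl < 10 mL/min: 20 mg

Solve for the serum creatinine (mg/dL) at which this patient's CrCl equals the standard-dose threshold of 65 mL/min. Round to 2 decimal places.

0.93 mg/dL

Standard dose requires CrCl ≥ 65 mL/min.
Set (140 − 88) × 84 / (72 × SCr) = 65
SCr = (140 − 88) × 84 / (72 × 65) = 0.933 mg/dL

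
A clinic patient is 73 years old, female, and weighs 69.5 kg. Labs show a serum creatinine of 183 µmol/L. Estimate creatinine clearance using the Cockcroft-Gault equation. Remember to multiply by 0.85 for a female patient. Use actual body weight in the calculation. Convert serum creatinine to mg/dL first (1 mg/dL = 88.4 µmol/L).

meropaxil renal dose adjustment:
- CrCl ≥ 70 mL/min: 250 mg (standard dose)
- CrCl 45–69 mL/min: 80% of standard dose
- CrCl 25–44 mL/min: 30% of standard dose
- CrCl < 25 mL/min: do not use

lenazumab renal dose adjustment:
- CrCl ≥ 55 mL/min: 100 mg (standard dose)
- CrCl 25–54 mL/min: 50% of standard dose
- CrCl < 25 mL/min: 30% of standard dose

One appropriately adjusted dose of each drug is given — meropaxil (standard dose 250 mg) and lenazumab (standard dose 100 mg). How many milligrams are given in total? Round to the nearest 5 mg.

SCr = 183 / 88.4 = 2.07 mg/dL
CrCl = (140 − 73) × 69.5 / (72 × 2.07) × 0.85 = 4656.5 / 149.04 × 0.85 ≈ 26.6 mL/min
CrCl ≈ 27 mL/min.
meropaxil: 25–44 mL/min → 30% of 250 mg = 75 mg.
lenazumab: 25–54 mL/min → 50% of 100 mg = 50 mg.
Total = 75 + 50 = 125 mg.

125 mg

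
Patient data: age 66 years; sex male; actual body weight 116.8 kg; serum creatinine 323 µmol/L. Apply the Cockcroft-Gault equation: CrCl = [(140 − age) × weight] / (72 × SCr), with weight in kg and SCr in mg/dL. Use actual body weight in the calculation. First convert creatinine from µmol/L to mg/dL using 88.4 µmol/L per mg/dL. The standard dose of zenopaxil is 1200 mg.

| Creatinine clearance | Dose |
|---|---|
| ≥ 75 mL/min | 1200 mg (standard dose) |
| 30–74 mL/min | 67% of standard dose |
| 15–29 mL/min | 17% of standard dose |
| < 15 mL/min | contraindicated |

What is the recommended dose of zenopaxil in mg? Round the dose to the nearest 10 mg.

800 mg

SCr = 323 / 88.4 = 3.654 mg/dL
CrCl = (140 − 66) × 116.8 / (72 × 3.654) = 8643.2 / 263.09 ≈ 32.9 mL/min
CrCl ≈ 33 mL/min → bracket 30–74 mL/min.
67% of 1200 mg = 804 mg → 800 mg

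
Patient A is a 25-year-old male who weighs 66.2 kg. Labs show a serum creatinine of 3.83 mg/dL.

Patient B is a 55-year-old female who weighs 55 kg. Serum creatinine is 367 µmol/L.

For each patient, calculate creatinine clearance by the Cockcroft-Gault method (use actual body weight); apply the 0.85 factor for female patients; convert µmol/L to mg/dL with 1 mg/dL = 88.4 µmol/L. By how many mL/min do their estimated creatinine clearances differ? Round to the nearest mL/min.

14 mL/min

Patient A: CrCl = (140 − 25) × 66.2 / (72 × 3.83) = 7613.0 / 275.76 ≈ 27.6 mL/min
Patient B: SCr = 367 / 88.4 = 4.152 mg/dL
Patient B: CrCl = (140 − 55) × 55 / (72 × 4.152) × 0.85 = 4675.0 / 298.94 × 0.85 ≈ 13.3 mL/min
|27.6 − 13.3| = 14.3 mL/min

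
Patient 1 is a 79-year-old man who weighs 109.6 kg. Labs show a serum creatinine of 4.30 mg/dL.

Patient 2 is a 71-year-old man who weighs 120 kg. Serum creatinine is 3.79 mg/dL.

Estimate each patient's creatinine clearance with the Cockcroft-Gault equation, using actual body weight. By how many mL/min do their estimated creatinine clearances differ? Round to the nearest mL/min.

Patient 1: CrCl = (140 − 79) × 109.6 / (72 × 4.3) = 6685.6 / 309.60 ≈ 21.6 mL/min
Patient 2: CrCl = (140 − 71) × 120 / (72 × 3.79) = 8280.0 / 272.88 ≈ 30.3 mL/min
|21.6 − 30.3| = 8.7 mL/min

9 mL/min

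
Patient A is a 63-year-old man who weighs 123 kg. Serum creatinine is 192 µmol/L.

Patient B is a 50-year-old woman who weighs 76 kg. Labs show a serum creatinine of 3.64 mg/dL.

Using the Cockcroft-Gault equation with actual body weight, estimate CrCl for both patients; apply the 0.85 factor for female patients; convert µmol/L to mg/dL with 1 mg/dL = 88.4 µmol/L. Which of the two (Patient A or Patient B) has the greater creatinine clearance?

Patient A: SCr = 192 / 88.4 = 2.172 mg/dL
Patient A: CrCl = (140 − 63) × 123 / (72 × 2.172) = 9471.0 / 156.38 ≈ 60.6 mL/min
Patient B: CrCl = (140 − 50) × 76 / (72 × 3.64) × 0.85 = 6840.0 / 262.08 × 0.85 ≈ 22.2 mL/min
60.6 vs 22.2 mL/min → Patient A is higher.

Patient A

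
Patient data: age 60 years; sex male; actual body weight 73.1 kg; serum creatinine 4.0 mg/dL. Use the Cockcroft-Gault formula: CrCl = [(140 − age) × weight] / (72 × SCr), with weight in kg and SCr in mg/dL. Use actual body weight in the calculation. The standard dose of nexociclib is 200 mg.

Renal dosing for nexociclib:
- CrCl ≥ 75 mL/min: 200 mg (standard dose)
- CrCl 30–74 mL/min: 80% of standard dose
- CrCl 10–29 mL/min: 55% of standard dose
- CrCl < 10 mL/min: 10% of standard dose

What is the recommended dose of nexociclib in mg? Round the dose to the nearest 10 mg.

110 mg

CrCl = (140 − 60) × 73.1 / (72 × 4) = 5848.0 / 288.00 ≈ 20.3 mL/min
CrCl ≈ 20 mL/min → bracket 10–29 mL/min.
55% of 200 mg = 110 mg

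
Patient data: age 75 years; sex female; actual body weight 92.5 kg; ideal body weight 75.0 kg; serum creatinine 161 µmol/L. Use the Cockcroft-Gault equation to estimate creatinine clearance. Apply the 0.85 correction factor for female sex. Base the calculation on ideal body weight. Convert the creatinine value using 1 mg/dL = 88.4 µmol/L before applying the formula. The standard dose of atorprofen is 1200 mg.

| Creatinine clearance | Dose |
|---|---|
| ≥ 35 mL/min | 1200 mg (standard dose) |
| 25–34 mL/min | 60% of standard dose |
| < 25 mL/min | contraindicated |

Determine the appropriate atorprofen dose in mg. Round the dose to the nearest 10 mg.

720 mg

SCr = 161 / 88.4 = 1.821 mg/dL
CrCl = (140 − 75) × 75 / (72 × 1.821) × 0.85 = 4875.0 / 131.11 × 0.85 ≈ 31.6 mL/min
CrCl ≈ 32 mL/min → bracket 25–34 mL/min.
60% of 1200 mg = 720 mg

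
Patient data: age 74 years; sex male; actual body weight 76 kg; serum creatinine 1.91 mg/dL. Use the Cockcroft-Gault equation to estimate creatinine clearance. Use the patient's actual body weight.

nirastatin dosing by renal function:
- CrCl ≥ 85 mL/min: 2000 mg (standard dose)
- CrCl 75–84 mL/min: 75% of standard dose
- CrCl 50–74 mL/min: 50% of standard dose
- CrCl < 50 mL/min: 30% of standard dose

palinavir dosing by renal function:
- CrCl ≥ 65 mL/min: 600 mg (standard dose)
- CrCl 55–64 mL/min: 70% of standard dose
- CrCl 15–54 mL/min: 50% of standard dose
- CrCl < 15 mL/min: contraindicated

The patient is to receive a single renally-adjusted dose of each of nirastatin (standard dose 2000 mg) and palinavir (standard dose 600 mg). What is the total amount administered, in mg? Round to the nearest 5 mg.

CrCl = (140 − 74) × 76 / (72 × 1.91) = 5016.0 / 137.52 ≈ 36.5 mL/min
CrCl ≈ 36 mL/min.
nirastatin: < 50 mL/min → 30% of 2000 mg = 600 mg.
palinavir: 15–54 mL/min → 50% of 600 mg = 300 mg.
Total = 600 + 300 = 900 mg.

900 mg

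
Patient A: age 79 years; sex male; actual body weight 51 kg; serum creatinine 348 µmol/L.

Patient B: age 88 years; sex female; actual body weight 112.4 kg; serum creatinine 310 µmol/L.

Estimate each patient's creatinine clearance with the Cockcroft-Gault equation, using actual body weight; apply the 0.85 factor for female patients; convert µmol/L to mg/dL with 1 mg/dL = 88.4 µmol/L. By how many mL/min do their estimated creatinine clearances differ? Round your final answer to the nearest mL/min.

9 mL/min

Patient A: SCr = 348 / 88.4 = 3.937 mg/dL
Patient A: CrCl = (140 − 79) × 51 / (72 × 3.937) = 3111.0 / 283.46 ≈ 11.0 mL/min
Patient B: SCr = 310 / 88.4 = 3.507 mg/dL
Patient B: CrCl = (140 − 88) × 112.4 / (72 × 3.507) × 0.85 = 5844.8 / 252.50 × 0.85 ≈ 19.7 mL/min
|11.0 − 19.7| = 8.7 mL/min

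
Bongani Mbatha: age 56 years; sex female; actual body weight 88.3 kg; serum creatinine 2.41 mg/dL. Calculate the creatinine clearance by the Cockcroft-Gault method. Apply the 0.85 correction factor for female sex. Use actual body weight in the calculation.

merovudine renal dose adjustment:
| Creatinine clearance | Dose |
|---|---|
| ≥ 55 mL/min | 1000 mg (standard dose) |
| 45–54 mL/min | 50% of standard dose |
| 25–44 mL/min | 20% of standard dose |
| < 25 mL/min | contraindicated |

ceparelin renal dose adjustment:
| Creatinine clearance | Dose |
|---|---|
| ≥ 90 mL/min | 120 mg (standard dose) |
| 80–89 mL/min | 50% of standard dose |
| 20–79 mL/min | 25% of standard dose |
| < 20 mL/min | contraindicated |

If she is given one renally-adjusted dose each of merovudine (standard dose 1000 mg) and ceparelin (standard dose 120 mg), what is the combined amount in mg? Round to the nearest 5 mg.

230 mg

CrCl = (140 − 56) × 88.3 / (72 × 2.41) × 0.85 = 7417.2 / 173.52 × 0.85 ≈ 36.3 mL/min
CrCl ≈ 36 mL/min.
merovudine: 25–44 mL/min → 20% of 1000 mg = 200 mg.
ceparelin: 20–79 mL/min → 25% of 120 mg = 30 mg.
Total = 200 + 30 = 230 mg.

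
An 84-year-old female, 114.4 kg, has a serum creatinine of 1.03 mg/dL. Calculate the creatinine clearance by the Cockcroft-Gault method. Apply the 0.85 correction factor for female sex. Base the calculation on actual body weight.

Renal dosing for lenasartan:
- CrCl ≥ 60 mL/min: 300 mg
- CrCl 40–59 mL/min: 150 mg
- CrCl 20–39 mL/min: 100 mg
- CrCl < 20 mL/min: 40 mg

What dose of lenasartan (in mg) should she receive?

300 mg

CrCl = (140 − 84) × 114.4 / (72 × 1.03) × 0.85 = 6406.4 / 74.16 × 0.85 ≈ 73.4 mL/min
CrCl ≈ 73 mL/min → bracket ≥ 60 mL/min.
Dose for this bracket: 300 mg.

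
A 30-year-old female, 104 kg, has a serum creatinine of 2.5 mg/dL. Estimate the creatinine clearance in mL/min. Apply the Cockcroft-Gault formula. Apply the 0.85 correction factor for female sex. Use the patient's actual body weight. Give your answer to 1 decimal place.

CrCl = (140 − 30) × 104 / (72 × 2.5) × 0.85 = 11440.0 / 180.00 × 0.85 ≈ 54.0 mL/min

54.0 mL/min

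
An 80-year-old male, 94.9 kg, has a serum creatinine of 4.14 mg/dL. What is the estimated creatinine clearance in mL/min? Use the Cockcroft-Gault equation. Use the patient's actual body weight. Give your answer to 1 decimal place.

CrCl = (140 − 80) × 94.9 / (72 × 4.14) = 5694.0 / 298.08 ≈ 19.1 mL/min

19.1 mL/min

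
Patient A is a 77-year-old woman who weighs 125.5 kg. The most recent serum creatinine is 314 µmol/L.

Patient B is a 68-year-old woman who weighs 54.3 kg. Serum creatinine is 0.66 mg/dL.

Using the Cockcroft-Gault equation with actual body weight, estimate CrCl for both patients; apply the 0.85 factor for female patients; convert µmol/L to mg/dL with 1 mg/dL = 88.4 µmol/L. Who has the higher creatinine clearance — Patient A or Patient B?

Patient B

Patient A: SCr = 314 / 88.4 = 3.552 mg/dL
Patient A: CrCl = (140 − 77) × 125.5 / (72 × 3.552) × 0.85 = 7906.5 / 255.74 × 0.85 ≈ 26.3 mL/min
Patient B: CrCl = (140 − 68) × 54.3 / (72 × 0.66) × 0.85 = 3909.6 / 47.52 × 0.85 ≈ 69.9 mL/min
26.3 vs 69.9 mL/min → Patient B is higher.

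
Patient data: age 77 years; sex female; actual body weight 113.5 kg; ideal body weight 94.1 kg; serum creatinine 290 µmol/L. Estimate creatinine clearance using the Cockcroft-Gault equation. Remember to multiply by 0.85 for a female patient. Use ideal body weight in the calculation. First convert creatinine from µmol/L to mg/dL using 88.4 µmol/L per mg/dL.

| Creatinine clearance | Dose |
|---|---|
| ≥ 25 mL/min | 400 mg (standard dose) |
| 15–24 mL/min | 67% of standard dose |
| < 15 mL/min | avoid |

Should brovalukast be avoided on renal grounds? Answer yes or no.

no

SCr = 290 / 88.4 = 3.281 mg/dL
CrCl = (140 − 77) × 94.1 / (72 × 3.281) × 0.85 = 5928.3 / 236.23 × 0.85 ≈ 21.3 mL/min
CrCl ≈ 21 mL/min, which is ≥ 15 mL/min.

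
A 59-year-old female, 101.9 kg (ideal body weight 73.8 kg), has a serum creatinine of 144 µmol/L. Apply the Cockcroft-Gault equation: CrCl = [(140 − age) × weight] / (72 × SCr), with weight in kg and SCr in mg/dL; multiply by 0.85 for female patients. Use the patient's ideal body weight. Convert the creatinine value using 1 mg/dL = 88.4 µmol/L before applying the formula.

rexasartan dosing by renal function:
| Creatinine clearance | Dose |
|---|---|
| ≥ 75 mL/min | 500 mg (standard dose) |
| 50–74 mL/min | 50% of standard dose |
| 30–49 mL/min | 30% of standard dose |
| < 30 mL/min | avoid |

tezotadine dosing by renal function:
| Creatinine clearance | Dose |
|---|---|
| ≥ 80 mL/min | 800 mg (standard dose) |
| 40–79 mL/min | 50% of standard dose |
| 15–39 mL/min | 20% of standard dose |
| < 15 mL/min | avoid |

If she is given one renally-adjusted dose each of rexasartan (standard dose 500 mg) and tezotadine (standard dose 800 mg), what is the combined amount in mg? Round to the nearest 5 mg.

SCr = 144 / 88.4 = 1.629 mg/dL
CrCl = (140 − 59) × 73.8 / (72 × 1.629) × 0.85 = 5977.8 / 117.29 × 0.85 ≈ 43.3 mL/min
CrCl ≈ 43 mL/min.
rexasartan: 30–49 mL/min → 30% of 500 mg = 150 mg.
tezotadine: 40–79 mL/min → 50% of 800 mg = 400 mg.
Total = 150 + 400 = 550 mg.

550 mg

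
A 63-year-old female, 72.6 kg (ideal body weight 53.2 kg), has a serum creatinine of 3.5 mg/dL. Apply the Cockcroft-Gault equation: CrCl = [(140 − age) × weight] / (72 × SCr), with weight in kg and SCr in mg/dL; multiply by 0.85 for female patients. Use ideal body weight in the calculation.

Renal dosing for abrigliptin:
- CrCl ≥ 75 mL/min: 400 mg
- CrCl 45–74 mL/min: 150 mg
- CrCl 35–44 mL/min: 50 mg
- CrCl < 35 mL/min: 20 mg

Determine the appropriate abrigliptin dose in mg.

CrCl = (140 − 63) × 53.2 / (72 × 3.5) × 0.85 = 4096.4 / 252.00 × 0.85 ≈ 13.8 mL/min
CrCl ≈ 14 mL/min → bracket < 35 mL/min.
Dose for this bracket: 20 mg.

20 mg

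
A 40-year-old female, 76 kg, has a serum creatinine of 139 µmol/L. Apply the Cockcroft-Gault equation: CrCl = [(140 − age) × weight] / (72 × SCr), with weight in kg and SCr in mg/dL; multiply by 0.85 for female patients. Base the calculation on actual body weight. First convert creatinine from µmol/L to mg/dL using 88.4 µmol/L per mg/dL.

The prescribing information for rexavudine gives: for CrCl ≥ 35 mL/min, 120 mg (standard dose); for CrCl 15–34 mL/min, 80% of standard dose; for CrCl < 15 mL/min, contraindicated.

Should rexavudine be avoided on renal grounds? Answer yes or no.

no

SCr = 139 / 88.4 = 1.572 mg/dL
CrCl = (140 − 40) × 76 / (72 × 1.572) × 0.85 = 7600.0 / 113.18 × 0.85 ≈ 57.1 mL/min
CrCl ≈ 57 mL/min, which is ≥ 15 mL/min.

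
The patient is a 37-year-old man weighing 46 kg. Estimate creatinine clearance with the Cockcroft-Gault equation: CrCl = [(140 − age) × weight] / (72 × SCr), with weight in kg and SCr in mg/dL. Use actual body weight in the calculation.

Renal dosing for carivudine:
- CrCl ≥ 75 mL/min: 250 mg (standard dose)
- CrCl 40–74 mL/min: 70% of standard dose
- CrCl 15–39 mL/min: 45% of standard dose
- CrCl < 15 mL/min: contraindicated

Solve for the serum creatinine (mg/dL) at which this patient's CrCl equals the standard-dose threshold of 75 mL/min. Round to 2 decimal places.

Standard dose requires CrCl ≥ 75 mL/min.
Set (140 − 37) × 46 / (72 × SCr) = 75
SCr = (140 − 37) × 46 / (72 × 75) = 0.877 mg/dL

0.88 mg/dL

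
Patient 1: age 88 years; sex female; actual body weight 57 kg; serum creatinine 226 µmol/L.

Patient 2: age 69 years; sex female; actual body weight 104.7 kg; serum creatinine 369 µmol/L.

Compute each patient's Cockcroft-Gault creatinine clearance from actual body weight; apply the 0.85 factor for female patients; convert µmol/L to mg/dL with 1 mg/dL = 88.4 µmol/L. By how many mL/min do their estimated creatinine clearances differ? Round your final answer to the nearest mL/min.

7 mL/min

Patient 1: SCr = 226 / 88.4 = 2.557 mg/dL
Patient 1: CrCl = (140 − 88) × 57 / (72 × 2.557) × 0.85 = 2964.0 / 184.10 × 0.85 ≈ 13.7 mL/min
Patient 2: SCr = 369 / 88.4 = 4.174 mg/dL
Patient 2: CrCl = (140 − 69) × 104.7 / (72 × 4.174) × 0.85 = 7433.7 / 300.53 × 0.85 ≈ 21.0 mL/min
|13.7 − 21.0| = 7.3 mL/min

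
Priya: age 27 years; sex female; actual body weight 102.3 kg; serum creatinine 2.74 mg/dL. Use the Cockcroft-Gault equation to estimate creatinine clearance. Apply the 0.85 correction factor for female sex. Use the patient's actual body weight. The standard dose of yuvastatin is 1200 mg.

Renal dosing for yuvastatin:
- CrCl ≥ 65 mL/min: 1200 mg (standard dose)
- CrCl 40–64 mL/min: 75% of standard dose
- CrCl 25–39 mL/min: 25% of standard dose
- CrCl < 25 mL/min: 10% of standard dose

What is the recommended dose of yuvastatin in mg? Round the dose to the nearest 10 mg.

CrCl = (140 − 27) × 102.3 / (72 × 2.74) × 0.85 = 11559.9 / 197.28 × 0.85 ≈ 49.8 mL/min
CrCl ≈ 50 mL/min → bracket 40–64 mL/min.
75% of 1200 mg = 900 mg

900 mg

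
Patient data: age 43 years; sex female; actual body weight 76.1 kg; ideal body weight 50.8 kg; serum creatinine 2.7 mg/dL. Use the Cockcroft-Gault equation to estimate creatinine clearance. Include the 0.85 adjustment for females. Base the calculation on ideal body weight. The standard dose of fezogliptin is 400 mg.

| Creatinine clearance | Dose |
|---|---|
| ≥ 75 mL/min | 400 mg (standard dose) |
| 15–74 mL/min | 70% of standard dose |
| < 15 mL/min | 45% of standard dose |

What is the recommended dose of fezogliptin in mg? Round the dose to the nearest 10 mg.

280 mg

CrCl = (140 − 43) × 50.8 / (72 × 2.7) × 0.85 = 4927.6 / 194.40 × 0.85 ≈ 21.5 mL/min
CrCl ≈ 22 mL/min → bracket 15–74 mL/min.
70% of 400 mg = 280 mg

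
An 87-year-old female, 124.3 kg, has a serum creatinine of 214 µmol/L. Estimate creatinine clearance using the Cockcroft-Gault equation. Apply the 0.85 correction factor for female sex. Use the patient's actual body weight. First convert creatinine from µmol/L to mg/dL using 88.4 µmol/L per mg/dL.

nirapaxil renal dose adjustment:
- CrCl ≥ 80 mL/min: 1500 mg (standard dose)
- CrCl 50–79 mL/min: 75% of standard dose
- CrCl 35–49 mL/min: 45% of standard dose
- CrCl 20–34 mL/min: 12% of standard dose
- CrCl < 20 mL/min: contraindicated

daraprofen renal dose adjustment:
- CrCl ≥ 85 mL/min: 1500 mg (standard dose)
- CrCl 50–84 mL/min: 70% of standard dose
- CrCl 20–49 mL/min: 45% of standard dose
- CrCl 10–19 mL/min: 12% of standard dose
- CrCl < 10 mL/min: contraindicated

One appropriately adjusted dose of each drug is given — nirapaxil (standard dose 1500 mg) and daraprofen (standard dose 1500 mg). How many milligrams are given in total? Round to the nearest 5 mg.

SCr = 214 / 88.4 = 2.421 mg/dL
CrCl = (140 − 87) × 124.3 / (72 × 2.421) × 0.85 = 6587.9 / 174.31 × 0.85 ≈ 32.1 mL/min
CrCl ≈ 32 mL/min.
nirapaxil: 20–34 mL/min → 12% of 1500 mg = 180 mg.
daraprofen: 20–49 mL/min → 45% of 1500 mg = 675 mg.
Total = 180 + 675 = 855 mg.

855 mg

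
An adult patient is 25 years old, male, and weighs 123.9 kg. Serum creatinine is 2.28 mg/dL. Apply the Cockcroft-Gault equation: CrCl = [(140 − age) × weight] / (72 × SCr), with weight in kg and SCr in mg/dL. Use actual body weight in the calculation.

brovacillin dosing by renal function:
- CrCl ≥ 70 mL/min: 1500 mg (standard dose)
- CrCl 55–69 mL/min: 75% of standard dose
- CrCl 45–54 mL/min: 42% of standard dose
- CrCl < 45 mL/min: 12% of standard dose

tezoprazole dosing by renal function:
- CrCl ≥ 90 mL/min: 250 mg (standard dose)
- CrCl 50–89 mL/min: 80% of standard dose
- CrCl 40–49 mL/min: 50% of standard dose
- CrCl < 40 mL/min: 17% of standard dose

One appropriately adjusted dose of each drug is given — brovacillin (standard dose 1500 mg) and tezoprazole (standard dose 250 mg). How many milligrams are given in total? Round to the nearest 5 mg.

1700 mg

CrCl = (140 − 25) × 123.9 / (72 × 2.28) = 14248.5 / 164.16 ≈ 86.8 mL/min
CrCl ≈ 87 mL/min.
brovacillin: ≥ 70 mL/min → 100% of 1500 mg = 1500 mg.
tezoprazole: 50–89 mL/min → 80% of 250 mg = 200 mg.
Total = 1500 + 200 = 1700 mg.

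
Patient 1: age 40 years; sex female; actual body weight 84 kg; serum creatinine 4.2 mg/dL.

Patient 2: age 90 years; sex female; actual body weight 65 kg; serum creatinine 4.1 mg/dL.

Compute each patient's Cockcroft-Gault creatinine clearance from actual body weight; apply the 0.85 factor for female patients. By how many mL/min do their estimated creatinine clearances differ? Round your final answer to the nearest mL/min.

14 mL/min

Patient 1: CrCl = (140 − 40) × 84 / (72 × 4.2) × 0.85 = 8400.0 / 302.40 × 0.85 ≈ 23.6 mL/min
Patient 2: CrCl = (140 − 90) × 65 / (72 × 4.1) × 0.85 = 3250.0 / 295.20 × 0.85 ≈ 9.4 mL/min
|23.6 − 9.4| = 14.2 mL/min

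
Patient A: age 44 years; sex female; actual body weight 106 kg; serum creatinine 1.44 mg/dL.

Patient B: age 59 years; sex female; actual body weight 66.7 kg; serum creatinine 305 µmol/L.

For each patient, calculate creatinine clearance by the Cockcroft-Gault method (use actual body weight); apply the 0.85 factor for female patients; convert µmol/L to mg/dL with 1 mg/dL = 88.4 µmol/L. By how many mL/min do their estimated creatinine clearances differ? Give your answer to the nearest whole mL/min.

Patient A: CrCl = (140 − 44) × 106 / (72 × 1.44) × 0.85 = 10176.0 / 103.68 × 0.85 ≈ 83.4 mL/min
Patient B: SCr = 305 / 88.4 = 3.45 mg/dL
Patient B: CrCl = (140 − 59) × 66.7 / (72 × 3.45) × 0.85 = 5402.7 / 248.40 × 0.85 ≈ 18.5 mL/min
|83.4 − 18.5| = 64.9 mL/min

65 mL/min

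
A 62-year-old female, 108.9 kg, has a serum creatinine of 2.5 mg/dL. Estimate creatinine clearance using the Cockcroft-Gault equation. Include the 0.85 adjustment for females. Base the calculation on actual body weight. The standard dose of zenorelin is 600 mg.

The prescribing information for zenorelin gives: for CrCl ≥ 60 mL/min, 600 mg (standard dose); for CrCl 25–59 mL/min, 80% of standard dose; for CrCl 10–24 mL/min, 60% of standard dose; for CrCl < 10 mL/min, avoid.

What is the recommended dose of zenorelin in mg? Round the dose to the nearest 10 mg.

480 mg

CrCl = (140 − 62) × 108.9 / (72 × 2.5) × 0.85 = 8494.2 / 180.00 × 0.85 ≈ 40.1 mL/min
CrCl ≈ 40 mL/min → bracket 25–59 mL/min.
80% of 600 mg = 480 mg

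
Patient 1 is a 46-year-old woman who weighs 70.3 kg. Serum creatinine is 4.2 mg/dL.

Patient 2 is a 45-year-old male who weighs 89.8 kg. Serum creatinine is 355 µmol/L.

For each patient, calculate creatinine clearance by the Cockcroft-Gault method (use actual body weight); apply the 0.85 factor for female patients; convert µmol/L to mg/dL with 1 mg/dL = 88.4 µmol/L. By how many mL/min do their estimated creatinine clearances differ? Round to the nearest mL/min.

Patient 1: CrCl = (140 − 46) × 70.3 / (72 × 4.2) × 0.85 = 6608.2 / 302.40 × 0.85 ≈ 18.6 mL/min
Patient 2: SCr = 355 / 88.4 = 4.016 mg/dL
Patient 2: CrCl = (140 − 45) × 89.8 / (72 × 4.016) = 8531.0 / 289.15 ≈ 29.5 mL/min
|18.6 − 29.5| = 10.9 mL/min

11 mL/min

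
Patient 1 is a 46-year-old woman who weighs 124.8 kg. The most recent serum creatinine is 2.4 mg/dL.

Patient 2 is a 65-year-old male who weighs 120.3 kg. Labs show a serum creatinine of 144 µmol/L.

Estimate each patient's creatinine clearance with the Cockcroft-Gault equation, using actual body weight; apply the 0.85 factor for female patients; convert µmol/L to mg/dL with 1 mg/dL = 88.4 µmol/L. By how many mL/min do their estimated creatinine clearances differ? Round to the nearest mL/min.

19 mL/min

Patient 1: CrCl = (140 − 46) × 124.8 / (72 × 2.4) × 0.85 = 11731.2 / 172.80 × 0.85 ≈ 57.7 mL/min
Patient 2: SCr = 144 / 88.4 = 1.629 mg/dL
Patient 2: CrCl = (140 − 65) × 120.3 / (72 × 1.629) = 9022.5 / 117.29 ≈ 76.9 mL/min
|57.7 − 76.9| = 19.2 mL/min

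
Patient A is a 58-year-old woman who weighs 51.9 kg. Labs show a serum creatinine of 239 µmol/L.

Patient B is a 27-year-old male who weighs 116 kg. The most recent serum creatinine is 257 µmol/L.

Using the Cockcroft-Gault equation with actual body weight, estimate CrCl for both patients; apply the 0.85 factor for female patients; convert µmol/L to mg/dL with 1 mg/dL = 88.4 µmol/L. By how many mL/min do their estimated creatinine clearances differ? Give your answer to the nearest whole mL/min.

Patient A: SCr = 239 / 88.4 = 2.704 mg/dL
Patient A: CrCl = (140 − 58) × 51.9 / (72 × 2.704) × 0.85 = 4255.8 / 194.69 × 0.85 ≈ 18.6 mL/min
Patient B: SCr = 257 / 88.4 = 2.907 mg/dL
Patient B: CrCl = (140 − 27) × 116 / (72 × 2.907) = 13108.0 / 209.30 ≈ 62.6 mL/min
|18.6 − 62.6| = 44.0 mL/min

44 mL/min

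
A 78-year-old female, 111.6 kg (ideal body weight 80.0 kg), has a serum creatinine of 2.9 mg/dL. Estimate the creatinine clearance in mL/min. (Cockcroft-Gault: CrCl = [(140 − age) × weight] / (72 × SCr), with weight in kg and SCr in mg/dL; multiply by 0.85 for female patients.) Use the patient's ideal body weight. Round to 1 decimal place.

CrCl = (140 − 78) × 80 / (72 × 2.9) × 0.85 = 4960.0 / 208.80 × 0.85 ≈ 20.2 mL/min

20.2 mL/min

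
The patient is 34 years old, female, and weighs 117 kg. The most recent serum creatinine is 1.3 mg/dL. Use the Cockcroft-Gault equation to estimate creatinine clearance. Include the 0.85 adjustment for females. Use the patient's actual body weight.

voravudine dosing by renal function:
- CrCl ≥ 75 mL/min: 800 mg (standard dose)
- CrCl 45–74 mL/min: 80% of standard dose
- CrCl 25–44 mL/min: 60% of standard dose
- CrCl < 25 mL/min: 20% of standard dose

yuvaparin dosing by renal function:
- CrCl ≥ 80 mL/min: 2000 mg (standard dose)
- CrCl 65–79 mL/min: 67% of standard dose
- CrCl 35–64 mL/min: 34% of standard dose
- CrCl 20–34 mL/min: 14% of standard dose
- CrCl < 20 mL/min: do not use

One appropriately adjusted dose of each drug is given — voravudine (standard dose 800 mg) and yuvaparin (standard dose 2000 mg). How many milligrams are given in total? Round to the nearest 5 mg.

2800 mg

CrCl = (140 − 34) × 117 / (72 × 1.3) × 0.85 = 12402.0 / 93.60 × 0.85 ≈ 112.6 mL/min
CrCl ≈ 113 mL/min.
voravudine: ≥ 75 mL/min → 100% of 800 mg = 800 mg.
yuvaparin: ≥ 80 mL/min → 100% of 2000 mg = 2000 mg.
Total = 800 + 2000 = 2800 mg.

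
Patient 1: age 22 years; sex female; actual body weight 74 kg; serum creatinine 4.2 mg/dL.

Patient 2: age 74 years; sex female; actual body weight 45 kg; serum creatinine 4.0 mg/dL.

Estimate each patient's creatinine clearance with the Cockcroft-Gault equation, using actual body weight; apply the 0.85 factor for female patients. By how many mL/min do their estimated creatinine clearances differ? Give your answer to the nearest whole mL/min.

Patient 1: CrCl = (140 − 22) × 74 / (72 × 4.2) × 0.85 = 8732.0 / 302.40 × 0.85 ≈ 24.5 mL/min
Patient 2: CrCl = (140 − 74) × 45 / (72 × 4) × 0.85 = 2970.0 / 288.00 × 0.85 ≈ 8.8 mL/min
|24.5 − 8.8| = 15.7 mL/min

16 mL/min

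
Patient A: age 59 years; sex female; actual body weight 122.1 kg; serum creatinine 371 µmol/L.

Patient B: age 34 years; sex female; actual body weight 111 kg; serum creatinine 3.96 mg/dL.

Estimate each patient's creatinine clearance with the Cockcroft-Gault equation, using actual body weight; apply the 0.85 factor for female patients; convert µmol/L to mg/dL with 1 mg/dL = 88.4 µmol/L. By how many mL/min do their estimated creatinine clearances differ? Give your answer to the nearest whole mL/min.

Patient A: SCr = 371 / 88.4 = 4.197 mg/dL
Patient A: CrCl = (140 − 59) × 122.1 / (72 × 4.197) × 0.85 = 9890.1 / 302.18 × 0.85 ≈ 27.8 mL/min
Patient B: CrCl = (140 − 34) × 111 / (72 × 3.96) × 0.85 = 11766.0 / 285.12 × 0.85 ≈ 35.1 mL/min
|27.8 − 35.1| = 7.3 mL/min

7 mL/min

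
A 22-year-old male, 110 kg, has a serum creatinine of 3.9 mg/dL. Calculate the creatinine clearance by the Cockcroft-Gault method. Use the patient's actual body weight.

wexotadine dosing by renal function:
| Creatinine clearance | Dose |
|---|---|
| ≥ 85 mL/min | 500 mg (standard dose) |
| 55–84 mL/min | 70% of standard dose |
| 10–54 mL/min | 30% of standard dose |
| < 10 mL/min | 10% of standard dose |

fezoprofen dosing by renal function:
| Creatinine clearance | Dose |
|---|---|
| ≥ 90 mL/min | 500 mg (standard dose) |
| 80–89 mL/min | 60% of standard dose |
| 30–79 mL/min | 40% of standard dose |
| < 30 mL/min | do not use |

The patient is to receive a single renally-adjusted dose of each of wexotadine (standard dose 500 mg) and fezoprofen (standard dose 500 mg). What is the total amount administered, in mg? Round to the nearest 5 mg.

350 mg

CrCl = (140 − 22) × 110 / (72 × 3.9) = 12980.0 / 280.80 ≈ 46.2 mL/min
CrCl ≈ 46 mL/min.
wexotadine: 10–54 mL/min → 30% of 500 mg = 150 mg.
fezoprofen: 30–79 mL/min → 40% of 500 mg = 200 mg.
Total = 150 + 200 = 350 mg.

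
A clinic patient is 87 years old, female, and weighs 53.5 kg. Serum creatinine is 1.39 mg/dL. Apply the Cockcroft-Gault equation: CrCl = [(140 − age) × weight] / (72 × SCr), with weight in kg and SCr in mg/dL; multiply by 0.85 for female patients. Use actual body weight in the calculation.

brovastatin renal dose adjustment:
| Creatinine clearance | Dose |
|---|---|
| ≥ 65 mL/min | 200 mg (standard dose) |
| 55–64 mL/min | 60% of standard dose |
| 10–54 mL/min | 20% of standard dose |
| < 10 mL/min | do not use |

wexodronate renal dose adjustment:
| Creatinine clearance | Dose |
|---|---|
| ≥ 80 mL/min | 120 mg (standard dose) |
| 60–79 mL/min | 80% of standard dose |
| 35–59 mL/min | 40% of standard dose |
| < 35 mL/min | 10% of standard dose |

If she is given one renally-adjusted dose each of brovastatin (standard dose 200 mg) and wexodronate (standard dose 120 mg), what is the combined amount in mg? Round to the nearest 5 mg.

50 mg

CrCl = (140 − 87) × 53.5 / (72 × 1.39) × 0.85 = 2835.5 / 100.08 × 0.85 ≈ 24.1 mL/min
CrCl ≈ 24 mL/min.
brovastatin: 10–54 mL/min → 20% of 200 mg = 40 mg.
wexodronate: < 35 mL/min → 10% of 120 mg = 12 mg.
Total = 40 + 12 = 52 mg.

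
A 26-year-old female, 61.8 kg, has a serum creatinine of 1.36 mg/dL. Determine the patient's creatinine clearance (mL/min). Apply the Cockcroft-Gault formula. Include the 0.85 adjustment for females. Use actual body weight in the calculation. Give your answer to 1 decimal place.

CrCl = (140 − 26) × 61.8 / (72 × 1.36) × 0.85 = 7045.2 / 97.92 × 0.85 ≈ 61.2 mL/min

61.2 mL/min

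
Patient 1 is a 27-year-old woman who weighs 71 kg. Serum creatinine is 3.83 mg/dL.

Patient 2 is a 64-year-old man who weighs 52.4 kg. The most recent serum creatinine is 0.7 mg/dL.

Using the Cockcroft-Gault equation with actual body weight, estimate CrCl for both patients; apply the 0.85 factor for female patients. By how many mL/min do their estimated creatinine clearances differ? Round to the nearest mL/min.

54 mL/min

Patient 1: CrCl = (140 − 27) × 71 / (72 × 3.83) × 0.85 = 8023.0 / 275.76 × 0.85 ≈ 24.7 mL/min
Patient 2: CrCl = (140 − 64) × 52.4 / (72 × 0.7) = 3982.4 / 50.40 ≈ 79.0 mL/min
|24.7 − 79.0| = 54.3 mL/min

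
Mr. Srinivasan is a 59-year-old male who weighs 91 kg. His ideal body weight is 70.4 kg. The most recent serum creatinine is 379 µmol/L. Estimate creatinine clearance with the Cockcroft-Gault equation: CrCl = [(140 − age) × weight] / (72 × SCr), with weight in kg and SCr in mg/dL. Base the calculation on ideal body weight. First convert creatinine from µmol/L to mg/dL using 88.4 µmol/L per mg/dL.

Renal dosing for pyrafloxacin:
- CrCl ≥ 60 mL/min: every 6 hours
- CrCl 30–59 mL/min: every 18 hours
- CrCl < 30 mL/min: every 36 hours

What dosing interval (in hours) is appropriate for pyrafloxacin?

every 36 hours

SCr = 379 / 88.4 = 4.287 mg/dL
CrCl = (140 − 59) × 70.4 / (72 × 4.287) = 5702.4 / 308.66 ≈ 18.5 mL/min
CrCl ≈ 18 mL/min → bracket < 30 mL/min → every 36 hours.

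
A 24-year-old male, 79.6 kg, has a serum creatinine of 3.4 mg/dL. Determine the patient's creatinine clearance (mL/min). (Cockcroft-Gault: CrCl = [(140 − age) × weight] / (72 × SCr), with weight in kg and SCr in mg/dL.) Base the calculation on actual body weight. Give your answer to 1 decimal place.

37.7 mL/min

CrCl = (140 − 24) × 79.6 / (72 × 3.4) = 9233.6 / 244.80 ≈ 37.7 mL/min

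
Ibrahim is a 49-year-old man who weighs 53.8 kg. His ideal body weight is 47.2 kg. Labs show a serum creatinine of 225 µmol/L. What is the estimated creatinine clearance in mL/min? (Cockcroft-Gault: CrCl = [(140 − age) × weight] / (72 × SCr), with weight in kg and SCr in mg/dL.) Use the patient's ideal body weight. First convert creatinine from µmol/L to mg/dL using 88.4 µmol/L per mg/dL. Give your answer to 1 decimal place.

SCr = 225 / 88.4 = 2.545 mg/dL
CrCl = (140 − 49) × 47.2 / (72 × 2.545) = 4295.2 / 183.24 ≈ 23.4 mL/min

23.4 mL/min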